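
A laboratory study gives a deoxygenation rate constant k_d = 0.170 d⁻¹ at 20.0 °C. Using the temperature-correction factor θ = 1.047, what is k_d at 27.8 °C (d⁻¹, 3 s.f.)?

k_d(T₂) = k_d(T₁) · θ^(T₂−T₁) = 0.170 × 1.047^(27.8−20.0)
= 0.170 × 1.047^7.80 = 0.170 × 1.431 = 0.2432 d⁻¹.

k_d ≈ 0.243 d⁻¹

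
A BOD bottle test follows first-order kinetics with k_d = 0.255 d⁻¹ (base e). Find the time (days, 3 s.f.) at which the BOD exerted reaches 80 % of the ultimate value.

y/L₀ = 1 − e^(−k_d t) = 0.80 ⇒ e^(−k_d t) = 0.200
t = −ln(0.200) / 0.255 = 1.609 / 0.255 = 6.312 d.

t ≈ 6.31 d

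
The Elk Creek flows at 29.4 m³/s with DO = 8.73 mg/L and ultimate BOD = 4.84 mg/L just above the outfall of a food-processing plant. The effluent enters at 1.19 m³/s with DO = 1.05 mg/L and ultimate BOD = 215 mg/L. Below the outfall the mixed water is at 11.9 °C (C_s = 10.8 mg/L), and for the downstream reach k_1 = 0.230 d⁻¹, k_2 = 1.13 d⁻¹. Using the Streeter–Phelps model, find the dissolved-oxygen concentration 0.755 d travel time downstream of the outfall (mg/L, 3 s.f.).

Mixed DO = (29.4×8.73 + 1.19×1.05)/(29.4+1.19) = 257.9/30.59 = 8.431 mg/L.
Mixed L₀ = (29.4×4.84 + 1.19×215)/(30.59) = 398.1/30.59 = 13.02 mg/L.
Initial deficit D₀ = C_s − DO₀ = 10.8 − 8.431 = 2.369 mg/L.
D(0.755) = [0.230×13.02/(1.13−0.230)](e^(−0.230×0.755) − e^(−1.13×0.755)) + 2.369 e^(−1.13×0.755)
= 3.326 × (0.8406 − 0.4261) + 2.369 × 0.4261 = 2.388 mg/L.
DO = 10.8 − 2.388 = 8.412 mg/L.

DO ≈ 8.41 mg/L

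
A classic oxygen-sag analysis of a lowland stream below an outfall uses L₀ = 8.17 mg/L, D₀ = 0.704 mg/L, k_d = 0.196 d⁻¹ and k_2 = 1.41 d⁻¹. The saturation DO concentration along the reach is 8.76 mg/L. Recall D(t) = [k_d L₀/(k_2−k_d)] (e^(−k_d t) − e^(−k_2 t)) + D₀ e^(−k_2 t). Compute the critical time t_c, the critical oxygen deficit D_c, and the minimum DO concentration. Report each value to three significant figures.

t_c ≈ 0.997 d; D_c ≈ 0.934 mg/L; min DO ≈ 7.83 mg/L

t_c = [1/(k_2−k_d)] ln[(k_2/k_d)(1 − D₀(k_2−k_d)/(k_d L₀))]
= [1/(1.41−0.196)] ln[(1.41/0.196)(1 − 0.704×1.214/(0.196×8.17))]
= (1/1.214) ln[7.194 × 0.4663] = 0.8237 × ln(3.354) = 0.8237 × 1.210 = 0.9969 d.
D_c = (k_d/k_2) L₀ e^(−k_d t_c) = (0.196/1.41) × 8.17 × e^(−0.196×0.9969) = 0.1390 × 8.17 × 0.8225 = 0.9341 mg/L.
Minimum DO = C_s − D_c = 8.76 − 0.9341 = 7.826 mg/L.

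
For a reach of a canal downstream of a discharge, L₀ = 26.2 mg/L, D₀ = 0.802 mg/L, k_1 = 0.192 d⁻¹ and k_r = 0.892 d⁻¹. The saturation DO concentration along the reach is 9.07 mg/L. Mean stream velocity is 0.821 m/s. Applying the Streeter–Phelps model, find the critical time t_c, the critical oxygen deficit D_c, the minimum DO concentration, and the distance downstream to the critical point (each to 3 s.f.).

t_c ≈ 2.03 d; D_c ≈ 3.82 mg/L; min DO ≈ 5.25 mg/L; x_c ≈ 144 km

t_c = [1/(k_r−k_1)] ln[(k_r/k_1)(1 − D₀(k_r−k_1)/(k_1 L₀))]
= [1/(0.892−0.192)] ln[(0.892/0.192)(1 − 0.802×0.7000/(0.192×26.2))]
= (1/0.7000) ln[4.646 × 0.8884] = 1.429 × ln(4.127) = 1.429 × 1.418 = 2.025 d.
L(t_c) = L₀ e^(−k_1 t_c) = 26.2 × 0.6778 = 17.76 mg/L, and at the critical point k_r D_c = k_1 L, so D_c = (0.192/0.892) × 17.76 = 3.823 mg/L.
Minimum DO = C_s − D_c = 9.07 − 3.823 = 5.247 mg/L.
x_c = v t_c = 0.821 m/s × 2.025 d × 86400 s/d = 143700 m ≈ 144 km.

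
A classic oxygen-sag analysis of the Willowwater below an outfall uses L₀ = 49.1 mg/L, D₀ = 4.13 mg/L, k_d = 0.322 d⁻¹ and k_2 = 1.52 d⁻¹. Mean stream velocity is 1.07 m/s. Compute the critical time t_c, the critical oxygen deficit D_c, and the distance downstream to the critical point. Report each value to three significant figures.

t_c ≈ 0.982 d; D_c ≈ 7.58 mg/L; x_c ≈ 90.8 km

At the critical point dD/dt = 0, so k_d L₀ e^(−k_d t) = k_2 D. Substituting D(t) from the Streeter–Phelps equation and solving for t gives
t_c = ln[(k_2/k_d)(1 − D₀(k_2−k_d)/(k_d L₀))] / (k_2−k_d).
Here k_2−k_d = 1.198 d⁻¹ and 1 − D₀(k_2−k_d)/(k_d L₀) = 1 − 4.13×1.198/(0.322×49.1) = 0.6871, so
t_c = ln(4.720 × 0.6871) / 1.198 = 1.177 / 1.198 = 0.9821 d.
L(t_c) = L₀ e^(−k_d t_c) = 49.1 × 0.7289 = 35.79 mg/L, and at the critical point k_2 D_c = k_d L, so D_c = (0.322/1.52) × 35.79 = 7.581 mg/L.
x_c = v t_c = 1.07 m/s × 0.9821 d × 86400 s/d = 90790 m ≈ 90.8 km.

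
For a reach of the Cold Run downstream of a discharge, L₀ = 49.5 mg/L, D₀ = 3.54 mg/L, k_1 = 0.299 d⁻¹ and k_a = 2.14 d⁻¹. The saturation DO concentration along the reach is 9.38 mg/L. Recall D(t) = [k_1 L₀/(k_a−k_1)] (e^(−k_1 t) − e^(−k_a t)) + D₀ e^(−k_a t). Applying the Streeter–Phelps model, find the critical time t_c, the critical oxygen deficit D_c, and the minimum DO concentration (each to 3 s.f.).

t_c = [1/(k_a−k_1)] ln[(k_a/k_1)(1 − D₀(k_a−k_1)/(k_1 L₀))]
= [1/(2.14−0.299)] ln[(2.14/0.299)(1 − 3.54×1.841/(0.299×49.5))]
= (1/1.841) ln[7.157 × 0.5597] = 0.5432 × ln(4.006) = 0.5432 × 1.388 = 0.7538 d.
L(t_c) = L₀ e^(−k_1 t_c) = 49.5 × 0.7982 = 39.51 mg/L, and at the critical point k_a D_c = k_1 L, so D_c = (0.299/2.14) × 39.51 = 5.521 mg/L.
Minimum DO = C_s − D_c = 9.38 − 5.521 = 3.859 mg/L.

t_c ≈ 0.754 d; D_c ≈ 5.52 mg/L; min DO ≈ 3.86 mg/L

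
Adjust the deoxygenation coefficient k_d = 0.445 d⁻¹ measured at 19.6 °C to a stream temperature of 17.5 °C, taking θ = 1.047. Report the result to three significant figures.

k_d ≈ 0.404 d⁻¹

k_d(T₂) = k_d(T₁) · θ^(T₂−T₁) = 0.445 × 1.047^(17.5−19.6)
= 0.445 × 1.047^-2.10 = 0.445 × 0.9081 = 0.4041 d⁻¹.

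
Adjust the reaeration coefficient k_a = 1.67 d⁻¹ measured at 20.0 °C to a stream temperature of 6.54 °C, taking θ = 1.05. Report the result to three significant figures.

k_a ≈ 0.866 d⁻¹

k_a(T₂) = k_a(T₁) · θ^(T₂−T₁) = 1.67 × 1.05^(6.54−20.0)
= 1.67 × 1.05^-13.5 = 1.67 × 0.5186 = 0.8660 d⁻¹.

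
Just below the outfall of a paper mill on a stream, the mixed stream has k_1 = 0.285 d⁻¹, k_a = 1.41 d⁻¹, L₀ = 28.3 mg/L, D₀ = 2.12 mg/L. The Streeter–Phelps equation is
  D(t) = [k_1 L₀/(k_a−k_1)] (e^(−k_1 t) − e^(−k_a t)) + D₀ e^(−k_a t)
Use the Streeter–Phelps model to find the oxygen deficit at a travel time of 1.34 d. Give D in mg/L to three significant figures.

D ≈ 4.13 mg/L

k_1 L₀/(k_a−k_1) = 0.285×28.3/(1.41−0.285) = 8.066/1.125 = 7.169 mg/L.
e^(−k_1 t) = e^(−0.285×1.340) = 0.6826; e^(−k_a t) = e^(−1.41×1.340) = 0.1512.
D = 7.169 × (0.6826 − 0.1512) + 2.12 × 0.1512 = 3.810 + 0.3205 = 4.130 mg/L.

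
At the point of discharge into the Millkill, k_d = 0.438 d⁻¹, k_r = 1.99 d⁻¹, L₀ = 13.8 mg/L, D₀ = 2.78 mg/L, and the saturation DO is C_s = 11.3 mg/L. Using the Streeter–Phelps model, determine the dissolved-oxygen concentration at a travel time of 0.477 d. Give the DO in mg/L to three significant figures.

k_d L₀/(k_r−k_d) = 0.438×13.8/(1.99−0.438) = 6.044/1.552 = 3.895 mg/L.
e^(−k_d t) = e^(−0.438×0.4770) = 0.8115; e^(−k_r t) = e^(−1.99×0.4770) = 0.3870.
D = 3.895 × (0.8115 − 0.3870) + 2.78 × 0.3870 = 1.653 + 1.076 = 2.729 mg/L.
DO = C_s − D = 11.3 − 2.729 = 8.571 mg/L.

DO ≈ 8.57 mg/L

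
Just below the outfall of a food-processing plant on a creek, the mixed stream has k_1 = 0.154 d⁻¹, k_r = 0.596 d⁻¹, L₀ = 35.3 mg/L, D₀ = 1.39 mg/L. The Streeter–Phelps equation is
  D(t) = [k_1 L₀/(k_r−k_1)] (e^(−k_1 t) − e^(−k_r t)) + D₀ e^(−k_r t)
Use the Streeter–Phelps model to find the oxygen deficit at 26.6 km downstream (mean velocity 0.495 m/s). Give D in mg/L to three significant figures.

D ≈ 3.65 mg/L

Travel time t = x/v = 26.6 km / (0.495 m/s) = 26600 m / 0.495 m/s = 53740 s = 0.6220 d.
k_1 L₀/(k_r−k_1) = 0.154×35.3/(0.596−0.154) = 5.436/0.4420 = 12.30 mg/L.
e^(−k_1 t) = e^(−0.154×0.6220) = 0.9087; e^(−k_r t) = e^(−0.596×0.6220) = 0.6903.
D = 12.30 × (0.9087 − 0.6903) + 1.39 × 0.6903 = 2.686 + 0.9595 = 3.646 mg/L.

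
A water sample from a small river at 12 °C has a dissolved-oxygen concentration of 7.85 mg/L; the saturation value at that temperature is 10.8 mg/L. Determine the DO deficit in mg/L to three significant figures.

D ≈ 2.95 mg/L

D = C_s − C = 10.8 − 7.85 = 2.95 mg/L.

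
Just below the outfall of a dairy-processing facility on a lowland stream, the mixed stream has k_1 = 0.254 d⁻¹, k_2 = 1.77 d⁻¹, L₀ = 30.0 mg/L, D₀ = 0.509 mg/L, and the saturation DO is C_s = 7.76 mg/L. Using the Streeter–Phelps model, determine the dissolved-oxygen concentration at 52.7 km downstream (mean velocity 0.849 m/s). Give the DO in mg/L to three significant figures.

Travel time t = x/v = 52.7 km / (0.849 m/s) = 52700 m / 0.849 m/s = 62070 s = 0.7184 d.
k_1 L₀/(k_2−k_1) = 0.254×30.0/(1.77−0.254) = 7.620/1.516 = 5.026 mg/L.
e^(−k_1 t) = e^(−0.254×0.7184) = 0.8332; e^(−k_2 t) = e^(−1.77×0.7184) = 0.2804.
D = 5.026 × (0.8332 − 0.2804) + 0.509 × 0.2804 = 2.779 + 0.1427 = 2.921 mg/L.
DO = C_s − D = 7.76 − 2.921 = 4.839 mg/L.

DO ≈ 4.84 mg/L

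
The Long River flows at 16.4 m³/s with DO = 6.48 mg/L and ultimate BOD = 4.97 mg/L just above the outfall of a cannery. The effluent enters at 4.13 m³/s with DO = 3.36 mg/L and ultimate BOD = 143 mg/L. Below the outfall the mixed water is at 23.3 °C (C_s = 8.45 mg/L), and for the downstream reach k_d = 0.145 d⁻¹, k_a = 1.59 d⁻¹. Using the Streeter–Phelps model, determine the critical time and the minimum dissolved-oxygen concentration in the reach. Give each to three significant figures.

t_c ≈ 0.575 d; minimum DO ≈ 5.70 mg/L

Mixed DO = (16.4×6.48 + 4.13×3.36)/(16.4+4.13) = 120.1/20.53 = 5.852 mg/L.
Mixed L₀ = (16.4×4.97 + 4.13×143)/(20.53) = 672.1/20.53 = 32.74 mg/L.
Initial deficit D₀ = C_s − DO₀ = 8.45 − 5.852 = 2.598 mg/L.
t_c = (1/1.445) ln[(1.59/0.145)(1 − 2.598×1.445/(0.145×32.74))] = 0.6920 × ln(2.295) = 0.5748 d.
D_c = (0.145/1.59) × 32.74 × e^(−0.145×0.5748) = 0.09119 × 32.74 × 0.9200 = 2.747 mg/L.
Minimum DO = 8.45 − 2.747 = 5.703 mg/L.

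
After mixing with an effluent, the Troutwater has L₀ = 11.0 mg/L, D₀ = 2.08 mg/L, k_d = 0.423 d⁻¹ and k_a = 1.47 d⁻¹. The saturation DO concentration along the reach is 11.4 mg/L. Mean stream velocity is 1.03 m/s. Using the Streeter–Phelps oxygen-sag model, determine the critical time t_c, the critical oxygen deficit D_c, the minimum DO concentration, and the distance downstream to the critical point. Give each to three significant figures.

t_c ≈ 0.587 d; D_c ≈ 2.47 mg/L; min DO ≈ 8.93 mg/L; x_c ≈ 52.2 km

At the critical point dD/dt = 0, so k_d L₀ e^(−k_d t) = k_a D. Substituting D(t) from the Streeter–Phelps equation and solving for t gives
t_c = ln[(k_a/k_d)(1 − D₀(k_a−k_d)/(k_d L₀))] / (k_a−k_d).
Here k_a−k_d = 1.047 d⁻¹ and 1 − D₀(k_a−k_d)/(k_d L₀) = 1 − 2.08×1.047/(0.423×11.0) = 0.5320, so
t_c = ln(3.475 × 0.5320) / 1.047 = 0.6145 / 1.047 = 0.5869 d.
D_c = (k_d/k_a) L₀ e^(−k_d t_c) = (0.423/1.47) × 11.0 × e^(−0.423×0.5869) = 0.2878 × 11.0 × 0.7802 = 2.469 mg/L.
Minimum DO = C_s − D_c = 11.4 − 2.469 = 8.931 mg/L.
x_c = v t_c = 1.03 m/s × 0.5869 d × 86400 s/d = 52230 m ≈ 52.2 km.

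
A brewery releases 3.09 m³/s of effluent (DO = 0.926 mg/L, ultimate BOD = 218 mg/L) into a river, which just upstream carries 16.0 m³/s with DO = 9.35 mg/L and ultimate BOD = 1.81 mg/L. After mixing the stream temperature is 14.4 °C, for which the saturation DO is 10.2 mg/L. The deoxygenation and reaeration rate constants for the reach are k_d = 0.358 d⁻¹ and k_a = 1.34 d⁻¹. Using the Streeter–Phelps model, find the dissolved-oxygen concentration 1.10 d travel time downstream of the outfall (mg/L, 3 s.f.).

Mixed DO = (16.0×9.35 + 3.09×0.926)/(16.0+3.09) = 152.5/19.09 = 7.986 mg/L.
Mixed L₀ = (16.0×1.81 + 3.09×218)/(19.09) = 702.6/19.09 = 36.80 mg/L.
Initial deficit D₀ = C_s − DO₀ = 10.2 − 7.986 = 2.214 mg/L.
D(1.10) = [0.358×36.80/(1.34−0.358)](e^(−0.358×1.10) − e^(−1.34×1.10)) + 2.214 e^(−1.34×1.10)
= 13.42 × (0.6745 − 0.2290) + 2.214 × 0.2290 = 6.484 mg/L.
DO = 10.2 − 6.484 = 3.716 mg/L.

DO ≈ 3.72 mg/L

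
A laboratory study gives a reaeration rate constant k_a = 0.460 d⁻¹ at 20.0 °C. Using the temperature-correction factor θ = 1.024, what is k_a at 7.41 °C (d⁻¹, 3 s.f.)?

k_a(T₂) = k_a(T₁) · θ^(T₂−T₁) = 0.460 × 1.024^(7.41−20.0)
= 0.460 × 1.024^-12.6 = 0.460 × 0.7419 = 0.3413 d⁻¹.

k_a ≈ 0.341 d⁻¹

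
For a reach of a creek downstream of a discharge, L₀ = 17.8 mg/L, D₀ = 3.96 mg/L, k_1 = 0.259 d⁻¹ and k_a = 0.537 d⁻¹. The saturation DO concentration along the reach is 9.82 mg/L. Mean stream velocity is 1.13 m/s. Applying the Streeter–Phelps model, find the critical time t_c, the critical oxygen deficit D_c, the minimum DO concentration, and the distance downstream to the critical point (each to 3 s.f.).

t_c ≈ 1.64 d; D_c ≈ 5.61 mg/L; min DO ≈ 4.21 mg/L; x_c ≈ 160 km

t_c = [1/(k_a−k_1)] ln[(k_a/k_1)(1 − D₀(k_a−k_1)/(k_1 L₀))]
= [1/(0.537−0.259)] ln[(0.537/0.259)(1 − 3.96×0.2780/(0.259×17.8))]
= (1/0.2780) ln[2.073 × 0.7612] = 3.597 × ln(1.578) = 3.597 × 0.4563 = 1.641 d.
D_c = (k_1/k_a) L₀ e^(−k_1 t_c) = (0.259/0.537) × 17.8 × e^(−0.259×1.641) = 0.4823 × 17.8 × 0.6537 = 5.612 mg/L.
Minimum DO = C_s − D_c = 9.82 − 5.612 = 4.208 mg/L.
x_c = v t_c = 1.13 m/s × 1.641 d × 86400 s/d = 160300 m ≈ 160 km.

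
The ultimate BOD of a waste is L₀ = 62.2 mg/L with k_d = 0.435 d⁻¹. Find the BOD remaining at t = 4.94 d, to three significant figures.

L ≈ 7.25 mg/L

L_t = L₀ e^(−k_d t) = 62.2 × e^(−0.435×4.94) = 62.2 × 0.1166 = 7.253 mg/L.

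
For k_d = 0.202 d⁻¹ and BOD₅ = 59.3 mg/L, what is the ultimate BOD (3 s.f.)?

BOD₅ = L₀(1 − e^(−5k_d)) ⇒ L₀ = BOD₅ / (1 − e^(−5×0.202))
= 59.3 / (1 − 0.3642) = 59.3 / 0.6358 = 93.27 mg/L.

L₀ ≈ 93.3 mg/L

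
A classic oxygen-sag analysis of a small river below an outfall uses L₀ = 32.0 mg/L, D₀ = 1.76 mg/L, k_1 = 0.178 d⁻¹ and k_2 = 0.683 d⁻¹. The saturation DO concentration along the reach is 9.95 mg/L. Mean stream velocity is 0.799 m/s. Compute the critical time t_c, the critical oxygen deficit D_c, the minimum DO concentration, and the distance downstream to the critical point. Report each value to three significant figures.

t_c = [1/(k_2−k_1)] ln[(k_2/k_1)(1 − D₀(k_2−k_1)/(k_1 L₀))]
= [1/(0.683−0.178)] ln[(0.683/0.178)(1 − 1.76×0.5050/(0.178×32.0))]
= (1/0.5050) ln[3.837 × 0.8440] = 1.980 × ln(3.238) = 1.980 × 1.175 = 2.327 d.
D_c = (k_1/k_2) L₀ e^(−k_1 t_c) = (0.178/0.683) × 32.0 × e^(−0.178×2.327) = 0.2606 × 32.0 × 0.6609 = 5.512 mg/L.
Minimum DO = C_s − D_c = 9.95 − 5.512 = 4.438 mg/L.
x_c = v t_c = 0.799 m/s × 2.327 d × 86400 s/d = 160600 m ≈ 161 km.

t_c ≈ 2.33 d; D_c ≈ 5.51 mg/L; min DO ≈ 4.44 mg/L; x_c ≈ 161 km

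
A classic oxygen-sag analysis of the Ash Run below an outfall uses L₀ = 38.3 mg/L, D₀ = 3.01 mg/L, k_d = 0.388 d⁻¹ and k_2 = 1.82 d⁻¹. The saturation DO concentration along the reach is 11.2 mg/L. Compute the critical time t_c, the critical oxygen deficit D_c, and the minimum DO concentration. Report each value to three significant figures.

t_c ≈ 0.840 d; D_c ≈ 5.89 mg/L; min DO ≈ 5.31 mg/L

At the critical point dD/dt = 0, so k_d L₀ e^(−k_d t) = k_2 D. Substituting D(t) from the Streeter–Phelps equation and solving for t gives
t_c = ln[(k_2/k_d)(1 − D₀(k_2−k_d)/(k_d L₀))] / (k_2−k_d).
Here k_2−k_d = 1.432 d⁻¹ and 1 − D₀(k_2−k_d)/(k_d L₀) = 1 − 3.01×1.432/(0.388×38.3) = 0.7099, so
t_c = ln(4.691 × 0.7099) / 1.432 = 1.203 / 1.432 = 0.8401 d.
D_c = (k_d/k_2) L₀ e^(−k_d t_c) = (0.388/1.82) × 38.3 × e^(−0.388×0.8401) = 0.2132 × 38.3 × 0.7218 = 5.894 mg/L.
Minimum DO = C_s − D_c = 11.2 − 5.894 = 5.306 mg/L.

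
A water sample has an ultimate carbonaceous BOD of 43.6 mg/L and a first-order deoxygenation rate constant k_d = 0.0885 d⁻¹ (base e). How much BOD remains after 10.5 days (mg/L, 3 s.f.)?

L_t = L₀ e^(−k_d t) = 43.6 × e^(−0.0885×10.5) = 43.6 × 0.3948 = 17.22 mg/L.

L ≈ 17.2 mg/L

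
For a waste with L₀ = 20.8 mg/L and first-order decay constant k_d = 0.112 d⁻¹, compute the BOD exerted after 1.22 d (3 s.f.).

y ≈ 2.66 mg/L

y_t = L₀(1 − e^(−k_d t)) = 20.8 × (1 − e^(−0.112×1.22))
= 20.8 × (1 − 0.8723) = 20.8 × 0.1277 = 2.656 mg/L.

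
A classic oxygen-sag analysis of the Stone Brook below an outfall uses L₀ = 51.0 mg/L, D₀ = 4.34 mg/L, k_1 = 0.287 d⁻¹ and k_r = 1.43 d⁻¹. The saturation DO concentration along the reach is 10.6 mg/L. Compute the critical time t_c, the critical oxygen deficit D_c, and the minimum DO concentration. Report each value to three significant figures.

t_c ≈ 1.04 d; D_c ≈ 7.59 mg/L; min DO ≈ 3.01 mg/L

At the critical point dD/dt = 0, so k_1 L₀ e^(−k_1 t) = k_r D. Substituting D(t) from the Streeter–Phelps equation and solving for t gives
t_c = ln[(k_r/k_1)(1 − D₀(k_r−k_1)/(k_1 L₀))] / (k_r−k_1).
Here k_r−k_1 = 1.143 d⁻¹ and 1 − D₀(k_r−k_1)/(k_1 L₀) = 1 − 4.34×1.143/(0.287×51.0) = 0.6611, so
t_c = ln(4.983 × 0.6611) / 1.143 = 1.192 / 1.143 = 1.043 d.
L(t_c) = L₀ e^(−k_1 t_c) = 51.0 × 0.7413 = 37.81 mg/L, and at the critical point k_r D_c = k_1 L, so D_c = (0.287/1.43) × 37.81 = 7.588 mg/L.
Minimum DO = C_s − D_c = 10.6 − 7.588 = 3.012 mg/L.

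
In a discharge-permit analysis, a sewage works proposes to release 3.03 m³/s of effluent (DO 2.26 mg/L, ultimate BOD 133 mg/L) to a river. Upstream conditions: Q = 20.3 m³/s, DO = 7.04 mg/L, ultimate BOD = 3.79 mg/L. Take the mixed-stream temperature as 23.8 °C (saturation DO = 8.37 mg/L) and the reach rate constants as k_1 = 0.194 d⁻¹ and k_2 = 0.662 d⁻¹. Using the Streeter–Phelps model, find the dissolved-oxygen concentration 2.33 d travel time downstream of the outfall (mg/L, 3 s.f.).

Mixed DO = (20.3×7.04 + 3.03×2.26)/(20.3+3.03) = 149.8/23.33 = 6.419 mg/L.
Mixed L₀ = (20.3×3.79 + 3.03×133)/(23.33) = 479.9/23.33 = 20.57 mg/L.
Initial deficit D₀ = C_s − DO₀ = 8.37 − 6.419 = 1.951 mg/L.
D(2.33) = [0.194×20.57/(0.662−0.194)](e^(−0.194×2.33) − e^(−0.662×2.33)) + 1.951 e^(−0.662×2.33)
= 8.527 × (0.6363 − 0.2139) + 1.951 × 0.2139 = 4.020 mg/L.
DO = 8.37 − 4.020 = 4.350 mg/L.

DO ≈ 4.35 mg/L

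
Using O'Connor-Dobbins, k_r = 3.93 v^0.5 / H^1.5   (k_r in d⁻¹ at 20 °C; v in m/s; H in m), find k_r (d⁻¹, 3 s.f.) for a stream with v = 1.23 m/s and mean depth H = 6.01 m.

k_r ≈ 0.296 d⁻¹

k_r = 3.93 × 1.23^0.5 / 6.01^1.5 = 3.93 × 1.109 / 14.73 = 0.2958 d⁻¹.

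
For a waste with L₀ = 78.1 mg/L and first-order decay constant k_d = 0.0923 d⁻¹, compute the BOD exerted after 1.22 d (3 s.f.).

y_t = L₀(1 − e^(−k_d t)) = 78.1 × (1 − e^(−0.0923×1.22))
= 78.1 × (1 − 0.8935) = 78.1 × 0.1065 = 8.317 mg/L.

y ≈ 8.32 mg/L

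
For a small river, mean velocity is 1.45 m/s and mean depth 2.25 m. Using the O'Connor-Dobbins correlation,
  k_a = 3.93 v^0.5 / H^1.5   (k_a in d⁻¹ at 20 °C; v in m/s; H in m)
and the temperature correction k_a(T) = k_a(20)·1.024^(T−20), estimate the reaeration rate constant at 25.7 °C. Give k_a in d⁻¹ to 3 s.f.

k_a(20) = 3.93 × 1.45^0.5 / 2.25^1.5 = 3.93 × 1.204 / 3.375 = 1.402 d⁻¹.
k_a(25.7) = 1.402 × 1.024^(25.7−20) = 1.402 × 1.145 = 1.605 d⁻¹.

k_a ≈ 1.61 d⁻¹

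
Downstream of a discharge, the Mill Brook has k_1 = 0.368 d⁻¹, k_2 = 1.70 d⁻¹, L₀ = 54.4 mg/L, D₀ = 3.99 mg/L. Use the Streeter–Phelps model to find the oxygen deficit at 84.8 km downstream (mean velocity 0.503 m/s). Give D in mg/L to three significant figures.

Travel time t = x/v = 84.8 km / (0.503 m/s) = 84800 m / 0.503 m/s = 168600 s = 1.951 d.
k_1 L₀/(k_2−k_1) = 0.368×54.4/(1.70−0.368) = 20.02/1.332 = 15.03 mg/L.
e^(−k_1 t) = e^(−0.368×1.951) = 0.4877; e^(−k_2 t) = e^(−1.70×1.951) = 0.03626.
D = 15.03 × (0.4877 − 0.03626) + 3.99 × 0.03626 = 6.785 + 0.1447 = 6.930 mg/L.

D ≈ 6.93 mg/L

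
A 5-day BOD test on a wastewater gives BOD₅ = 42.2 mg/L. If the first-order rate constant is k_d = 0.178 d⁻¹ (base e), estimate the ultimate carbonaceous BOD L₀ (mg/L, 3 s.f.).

BOD₅ = L₀(1 − e^(−5k_d)) ⇒ L₀ = BOD₅ / (1 − e^(−5×0.178))
= 42.2 / (1 − 0.4107) = 42.2 / 0.5893 = 71.61 mg/L.

L₀ ≈ 71.6 mg/L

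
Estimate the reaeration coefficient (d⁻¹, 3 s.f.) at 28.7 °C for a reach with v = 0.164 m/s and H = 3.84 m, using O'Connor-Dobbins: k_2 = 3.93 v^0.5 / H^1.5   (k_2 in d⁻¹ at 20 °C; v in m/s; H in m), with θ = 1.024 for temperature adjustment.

k_2(20) = 3.93 × 0.164^0.5 / 3.84^1.5 = 3.93 × 0.4050 / 7.525 = 0.2115 d⁻¹.
k_2(28.7) = 0.2115 × 1.024^(28.7−20) = 0.2115 × 1.229 = 0.2600 d⁻¹.

k_2 ≈ 0.260 d⁻¹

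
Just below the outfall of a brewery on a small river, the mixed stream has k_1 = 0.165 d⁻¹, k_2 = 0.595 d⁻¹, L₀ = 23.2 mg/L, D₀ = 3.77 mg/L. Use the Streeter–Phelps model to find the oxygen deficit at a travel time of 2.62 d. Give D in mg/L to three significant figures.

k_1 L₀/(k_2−k_1) = 0.165×23.2/(0.595−0.165) = 3.828/0.4300 = 8.902 mg/L.
e^(−k_1 t) = e^(−0.165×2.620) = 0.6490; e^(−k_2 t) = e^(−0.595×2.620) = 0.2104.
D = 8.902 × (0.6490 − 0.2104) + 3.77 × 0.2104 = 3.905 + 0.7931 = 4.698 mg/L.

D ≈ 4.70 mg/L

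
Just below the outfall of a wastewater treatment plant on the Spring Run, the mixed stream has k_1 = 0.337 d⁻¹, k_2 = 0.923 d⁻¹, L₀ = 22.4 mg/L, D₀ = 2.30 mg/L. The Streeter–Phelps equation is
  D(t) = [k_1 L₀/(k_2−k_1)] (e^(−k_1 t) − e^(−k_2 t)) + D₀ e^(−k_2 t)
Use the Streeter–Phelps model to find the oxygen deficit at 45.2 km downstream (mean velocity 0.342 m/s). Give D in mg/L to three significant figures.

Travel time t = x/v = 45.2 km / (0.342 m/s) = 45200 m / 0.342 m/s = 132200 s = 1.530 d.
k_1 L₀/(k_2−k_1) = 0.337×22.4/(0.923−0.337) = 7.549/0.5860 = 12.88 mg/L.
e^(−k_1 t) = e^(−0.337×1.530) = 0.5972; e^(−k_2 t) = e^(−0.923×1.530) = 0.2437.
D = 12.88 × (0.5972 − 0.2437) + 2.30 × 0.2437 = 4.554 + 0.5605 = 5.114 mg/L.

D ≈ 5.11 mg/L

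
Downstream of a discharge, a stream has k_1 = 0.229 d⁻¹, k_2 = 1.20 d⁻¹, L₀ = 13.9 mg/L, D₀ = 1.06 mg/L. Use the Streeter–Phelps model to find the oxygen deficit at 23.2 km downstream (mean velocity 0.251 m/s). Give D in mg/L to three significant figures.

D ≈ 1.95 mg/L

Travel time t = x/v = 23.2 km / (0.251 m/s) = 23200 m / 0.251 m/s = 92430 s = 1.070 d.
k_1 L₀/(k_2−k_1) = 0.229×13.9/(1.20−0.229) = 3.183/0.9710 = 3.278 mg/L.
e^(−k_1 t) = e^(−0.229×1.070) = 0.7827; e^(−k_2 t) = e^(−1.20×1.070) = 0.2770.
D = 3.278 × (0.7827 − 0.2770) + 1.06 × 0.2770 = 1.658 + 0.2936 = 1.951 mg/L.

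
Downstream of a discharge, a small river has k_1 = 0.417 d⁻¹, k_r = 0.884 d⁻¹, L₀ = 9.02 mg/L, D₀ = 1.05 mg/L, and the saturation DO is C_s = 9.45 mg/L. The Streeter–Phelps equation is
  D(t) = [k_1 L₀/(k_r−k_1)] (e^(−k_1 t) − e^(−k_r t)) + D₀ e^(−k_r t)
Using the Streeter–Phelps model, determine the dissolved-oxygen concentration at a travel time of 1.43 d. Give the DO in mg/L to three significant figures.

DO ≈ 6.99 mg/L

k_1 L₀/(k_r−k_1) = 0.417×9.02/(0.884−0.417) = 3.761/0.4670 = 8.054 mg/L.
e^(−k_1 t) = e^(−0.417×1.430) = 0.5508; e^(−k_r t) = e^(−0.884×1.430) = 0.2825.
D = 8.054 × (0.5508 − 0.2825) + 1.05 × 0.2825 = 2.161 + 0.2966 = 2.458 mg/L.
DO = C_s − D = 9.45 − 2.458 = 6.992 mg/L.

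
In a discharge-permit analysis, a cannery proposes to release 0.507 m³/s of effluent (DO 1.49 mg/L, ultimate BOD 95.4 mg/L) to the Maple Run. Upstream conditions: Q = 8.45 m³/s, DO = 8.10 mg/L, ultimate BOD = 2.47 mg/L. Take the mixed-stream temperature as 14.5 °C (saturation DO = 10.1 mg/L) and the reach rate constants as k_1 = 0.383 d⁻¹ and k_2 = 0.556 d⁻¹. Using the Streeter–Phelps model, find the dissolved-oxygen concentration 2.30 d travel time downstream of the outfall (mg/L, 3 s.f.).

DO ≈ 7.11 mg/L

Mixed DO = (8.45×8.10 + 0.507×1.49)/(8.45+0.507) = 69.20/8.957 = 7.726 mg/L.
Mixed L₀ = (8.45×2.47 + 0.507×95.4)/(8.957) = 69.24/8.957 = 7.730 mg/L.
Initial deficit D₀ = C_s − DO₀ = 10.1 − 7.726 = 2.374 mg/L.
D(2.30) = [0.383×7.730/(0.556−0.383)](e^(−0.383×2.30) − e^(−0.556×2.30)) + 2.374 e^(−0.556×2.30)
= 17.11 × (0.4144 − 0.2784) + 2.374 × 0.2784 = 2.989 mg/L.
DO = 10.1 − 2.989 = 7.111 mg/L.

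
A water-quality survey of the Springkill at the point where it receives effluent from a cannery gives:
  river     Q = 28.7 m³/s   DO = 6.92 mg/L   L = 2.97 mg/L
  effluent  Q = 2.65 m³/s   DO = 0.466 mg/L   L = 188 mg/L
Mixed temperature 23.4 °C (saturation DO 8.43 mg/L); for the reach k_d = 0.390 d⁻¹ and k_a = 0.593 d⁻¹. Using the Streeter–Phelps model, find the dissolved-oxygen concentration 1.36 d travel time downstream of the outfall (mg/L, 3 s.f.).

DO ≈ 2.44 mg/L

Mixed DO = (28.7×6.92 + 2.65×0.466)/(28.7+2.65) = 199.8/31.35 = 6.374 mg/L.
Mixed L₀ = (28.7×2.97 + 2.65×188)/(31.35) = 583.4/31.35 = 18.61 mg/L.
Initial deficit D₀ = C_s − DO₀ = 8.43 − 6.374 = 2.056 mg/L.
D(1.36) = [0.390×18.61/(0.593−0.390)](e^(−0.390×1.36) − e^(−0.593×1.36)) + 2.056 e^(−0.593×1.36)
= 35.75 × (0.5884 − 0.4464) + 2.056 × 0.4464 = 5.993 mg/L.
DO = 8.43 − 5.993 = 2.437 mg/L.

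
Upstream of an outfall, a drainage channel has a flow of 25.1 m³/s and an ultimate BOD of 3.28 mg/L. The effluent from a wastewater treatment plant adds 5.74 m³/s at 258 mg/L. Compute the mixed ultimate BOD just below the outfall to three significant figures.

50.7 mg/L

Flow-weighted mixing: C = (Q_r C_r + Q_w C_w)/(Q_r + Q_w)
= (25.1×3.28 + 5.74×258)/(25.1 + 5.74) = 1563/30.84 = 50.69 mg/L.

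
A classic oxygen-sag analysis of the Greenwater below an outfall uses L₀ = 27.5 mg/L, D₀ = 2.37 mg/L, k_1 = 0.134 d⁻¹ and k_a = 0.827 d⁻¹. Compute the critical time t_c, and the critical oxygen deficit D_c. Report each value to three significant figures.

t_c ≈ 1.77 d; D_c ≈ 3.51 mg/L

With k_a/k_1 = 6.172 and 1 − D₀(k_a−k_1)/(k_1 L₀) = 0.5543,
t_c = ln(6.172 × 0.5543) / (0.827 − 0.134) = ln(3.421) / 0.6930 = 1.230/0.6930 = 1.775 d.
L(t_c) = L₀ e^(−k_1 t_c) = 27.5 × 0.7883 = 21.68 mg/L, and at the critical point k_a D_c = k_1 L, so D_c = (0.134/0.827) × 21.68 = 3.513 mg/L.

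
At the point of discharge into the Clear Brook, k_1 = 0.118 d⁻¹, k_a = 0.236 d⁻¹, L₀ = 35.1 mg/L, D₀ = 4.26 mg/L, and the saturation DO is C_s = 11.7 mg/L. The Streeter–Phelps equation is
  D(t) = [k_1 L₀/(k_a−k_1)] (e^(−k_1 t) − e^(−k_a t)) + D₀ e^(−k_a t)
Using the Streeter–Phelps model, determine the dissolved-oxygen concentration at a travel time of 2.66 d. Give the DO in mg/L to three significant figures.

k_1 L₀/(k_a−k_1) = 0.118×35.1/(0.236−0.118) = 4.142/0.1180 = 35.10 mg/L.
e^(−k_1 t) = e^(−0.118×2.660) = 0.7306; e^(−k_a t) = e^(−0.236×2.660) = 0.5338.
D = 35.10 × (0.7306 − 0.5338) + 4.26 × 0.5338 = 6.908 + 2.274 = 9.182 mg/L.
DO = C_s − D = 11.7 − 9.182 = 2.518 mg/L.

DO ≈ 2.52 mg/L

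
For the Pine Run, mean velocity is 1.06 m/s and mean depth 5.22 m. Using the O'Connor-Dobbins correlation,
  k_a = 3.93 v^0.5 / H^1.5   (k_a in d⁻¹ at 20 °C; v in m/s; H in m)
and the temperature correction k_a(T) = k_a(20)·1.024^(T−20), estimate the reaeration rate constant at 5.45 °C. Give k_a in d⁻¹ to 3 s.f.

k_a ≈ 0.240 d⁻¹

k_a(20) = 3.93 × 1.06^0.5 / 5.22^1.5 = 3.93 × 1.030 / 11.93 = 0.3393 d⁻¹.
k_a(5.45) = 0.3393 × 1.024^(5.45−20) = 0.3393 × 0.7082 = 0.2403 d⁻¹.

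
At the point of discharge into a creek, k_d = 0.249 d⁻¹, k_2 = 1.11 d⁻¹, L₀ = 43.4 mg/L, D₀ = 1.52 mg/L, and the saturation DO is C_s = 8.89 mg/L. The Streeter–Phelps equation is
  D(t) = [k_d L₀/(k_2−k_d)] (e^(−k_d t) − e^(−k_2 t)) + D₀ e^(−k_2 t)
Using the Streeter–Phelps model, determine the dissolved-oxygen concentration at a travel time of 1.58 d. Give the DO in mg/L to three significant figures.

DO ≈ 2.33 mg/L

k_d L₀/(k_2−k_d) = 0.249×43.4/(1.11−0.249) = 10.81/0.8610 = 12.55 mg/L.
e^(−k_d t) = e^(−0.249×1.580) = 0.6747; e^(−k_2 t) = e^(−1.11×1.580) = 0.1731.
D = 12.55 × (0.6747 − 0.1731) + 1.52 × 0.1731 = 6.296 + 0.2631 = 6.559 mg/L.
DO = C_s − D = 8.89 − 6.559 = 2.331 mg/L.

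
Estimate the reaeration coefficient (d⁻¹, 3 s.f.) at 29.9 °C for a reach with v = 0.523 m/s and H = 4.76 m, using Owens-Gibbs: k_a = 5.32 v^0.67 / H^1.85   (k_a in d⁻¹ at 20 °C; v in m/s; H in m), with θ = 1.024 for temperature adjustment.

k_a(20) = 5.32 × 0.523^0.67 / 4.76^1.85 = 5.32 × 0.6477 / 17.93 = 0.1922 d⁻¹.
k_a(29.9) = 0.1922 × 1.024^(29.9−20) = 0.1922 × 1.265 = 0.2431 d⁻¹.

k_a ≈ 0.243 d⁻¹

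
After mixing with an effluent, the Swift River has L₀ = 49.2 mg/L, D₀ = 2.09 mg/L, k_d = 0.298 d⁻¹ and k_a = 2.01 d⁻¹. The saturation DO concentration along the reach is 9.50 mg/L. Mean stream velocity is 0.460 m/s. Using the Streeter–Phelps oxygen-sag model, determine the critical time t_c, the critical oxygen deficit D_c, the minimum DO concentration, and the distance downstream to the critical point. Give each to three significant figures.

t_c ≈ 0.952 d; D_c ≈ 5.49 mg/L; min DO ≈ 4.01 mg/L; x_c ≈ 37.8 km

With k_a/k_d = 6.745 and 1 − D₀(k_a−k_d)/(k_d L₀) = 0.7560,
t_c = ln(6.745 × 0.7560) / (2.01 − 0.298) = ln(5.099) / 1.712 = 1.629/1.712 = 0.9515 d.
D_c = (k_d/k_a) L₀ e^(−k_d t_c) = (0.298/2.01) × 49.2 × e^(−0.298×0.9515) = 0.1483 × 49.2 × 0.7531 = 5.493 mg/L.
Minimum DO = C_s − D_c = 9.50 − 5.493 = 4.007 mg/L.
x_c = v t_c = 0.460 m/s × 0.9515 d × 86400 s/d = 37820 m ≈ 37.8 km.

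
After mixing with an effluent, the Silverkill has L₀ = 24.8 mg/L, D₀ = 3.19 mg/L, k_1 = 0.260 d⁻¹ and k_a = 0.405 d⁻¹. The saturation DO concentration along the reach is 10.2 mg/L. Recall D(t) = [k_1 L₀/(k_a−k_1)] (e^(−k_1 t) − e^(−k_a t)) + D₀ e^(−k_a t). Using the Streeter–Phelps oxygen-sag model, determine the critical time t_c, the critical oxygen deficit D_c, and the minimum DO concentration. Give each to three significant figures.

With k_a/k_1 = 1.558 and 1 − D₀(k_a−k_1)/(k_1 L₀) = 0.9283,
t_c = ln(1.558 × 0.9283) / (0.405 − 0.260) = ln(1.446) / 0.1450 = 0.3688/0.1450 = 2.543 d.
D_c = (k_1/k_a) L₀ e^(−k_1 t_c) = (0.260/0.405) × 24.8 × e^(−0.260×2.543) = 0.6420 × 24.8 × 0.5162 = 8.219 mg/L.
Minimum DO = C_s − D_c = 10.2 − 8.219 = 1.981 mg/L.

t_c ≈ 2.54 d; D_c ≈ 8.22 mg/L; min DO ≈ 1.98 mg/L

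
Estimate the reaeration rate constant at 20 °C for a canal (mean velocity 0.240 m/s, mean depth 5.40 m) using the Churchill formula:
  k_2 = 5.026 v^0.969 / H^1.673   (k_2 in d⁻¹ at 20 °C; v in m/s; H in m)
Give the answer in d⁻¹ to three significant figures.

k_2 = 5.026 × 0.240^0.969 / 5.40^1.673 = 5.026 × 0.2509 / 16.80 = 0.07505 d⁻¹.

k_2 ≈ 0.0751 d⁻¹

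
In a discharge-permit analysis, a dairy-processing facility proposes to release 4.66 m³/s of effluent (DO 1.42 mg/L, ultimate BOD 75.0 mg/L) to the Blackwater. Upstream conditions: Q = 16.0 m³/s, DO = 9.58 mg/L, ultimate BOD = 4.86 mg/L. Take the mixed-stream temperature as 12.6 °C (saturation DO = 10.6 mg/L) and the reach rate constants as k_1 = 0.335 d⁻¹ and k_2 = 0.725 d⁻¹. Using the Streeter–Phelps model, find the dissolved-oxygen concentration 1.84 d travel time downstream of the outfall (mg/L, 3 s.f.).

DO ≈ 4.94 mg/L

Mixed DO = (16.0×9.58 + 4.66×1.42)/(16.0+4.66) = 159.9/20.66 = 7.739 mg/L.
Mixed L₀ = (16.0×4.86 + 4.66×75.0)/(20.66) = 427.3/20.66 = 20.68 mg/L.
Initial deficit D₀ = C_s − DO₀ = 10.6 − 7.739 = 2.861 mg/L.
D(1.84) = [0.335×20.68/(0.725−0.335)](e^(−0.335×1.84) − e^(−0.725×1.84)) + 2.861 e^(−0.725×1.84)
= 17.76 × (0.5399 − 0.2634) + 2.861 × 0.2634 = 5.665 mg/L.
DO = 10.6 − 5.665 = 4.935 mg/L.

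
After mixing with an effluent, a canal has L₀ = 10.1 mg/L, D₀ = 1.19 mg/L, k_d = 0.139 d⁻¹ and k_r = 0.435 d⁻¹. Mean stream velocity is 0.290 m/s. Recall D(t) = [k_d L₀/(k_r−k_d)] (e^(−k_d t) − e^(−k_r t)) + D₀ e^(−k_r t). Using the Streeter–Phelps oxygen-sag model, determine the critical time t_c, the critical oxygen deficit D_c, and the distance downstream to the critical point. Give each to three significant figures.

With k_r/k_d = 3.129 and 1 − D₀(k_r−k_d)/(k_d L₀) = 0.7491,
t_c = ln(3.129 × 0.7491) / (0.435 − 0.139) = ln(2.344) / 0.2960 = 0.8520/0.2960 = 2.878 d.
L(t_c) = L₀ e^(−k_d t_c) = 10.1 × 0.6703 = 6.770 mg/L, and at the critical point k_r D_c = k_d L, so D_c = (0.139/0.435) × 6.770 = 2.163 mg/L.
x_c = v t_c = 0.290 m/s × 2.878 d × 86400 s/d = 72120 m ≈ 72.1 km.

t_c ≈ 2.88 d; D_c ≈ 2.16 mg/L; x_c ≈ 72.1 km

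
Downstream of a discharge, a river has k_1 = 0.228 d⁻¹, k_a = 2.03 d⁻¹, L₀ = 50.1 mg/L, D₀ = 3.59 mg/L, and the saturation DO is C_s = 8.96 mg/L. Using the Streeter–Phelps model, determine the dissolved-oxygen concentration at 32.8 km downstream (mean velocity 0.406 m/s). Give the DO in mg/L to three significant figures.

DO ≈ 4.25 mg/L

Travel time t = x/v = 32.8 km / (0.406 m/s) = 32800 m / 0.406 m/s = 80790 s = 0.9350 d.
k_1 L₀/(k_a−k_1) = 0.228×50.1/(2.03−0.228) = 11.42/1.802 = 6.339 mg/L.
e^(−k_1 t) = e^(−0.228×0.9350) = 0.8080; e^(−k_a t) = e^(−2.03×0.9350) = 0.1498.
D = 6.339 × (0.8080 − 0.1498) + 3.59 × 0.1498 = 4.172 + 0.5379 = 4.710 mg/L.
DO = C_s − D = 8.96 − 4.710 = 4.250 mg/L.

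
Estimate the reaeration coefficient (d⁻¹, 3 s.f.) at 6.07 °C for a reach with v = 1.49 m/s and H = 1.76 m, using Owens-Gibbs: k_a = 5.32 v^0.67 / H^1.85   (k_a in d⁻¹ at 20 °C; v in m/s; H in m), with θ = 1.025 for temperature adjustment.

k_a ≈ 1.73 d⁻¹

k_a(20) = 5.32 × 1.49^0.67 / 1.76^1.85 = 5.32 × 1.306 / 2.846 = 2.442 d⁻¹.
k_a(6.07) = 2.442 × 1.025^(6.07−20) = 2.442 × 0.7090 = 1.731 d⁻¹.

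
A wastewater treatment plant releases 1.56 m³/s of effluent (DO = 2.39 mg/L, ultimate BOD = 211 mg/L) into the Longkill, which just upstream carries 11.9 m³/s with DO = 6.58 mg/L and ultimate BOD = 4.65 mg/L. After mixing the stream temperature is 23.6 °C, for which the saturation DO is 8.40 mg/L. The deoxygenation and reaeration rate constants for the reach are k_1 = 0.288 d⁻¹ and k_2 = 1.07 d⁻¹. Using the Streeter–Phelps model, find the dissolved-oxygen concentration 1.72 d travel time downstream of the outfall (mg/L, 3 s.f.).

Mixed DO = (11.9×6.58 + 1.56×2.39)/(11.9+1.56) = 82.03/13.46 = 6.094 mg/L.
Mixed L₀ = (11.9×4.65 + 1.56×211)/(13.46) = 384.5/13.46 = 28.57 mg/L.
Initial deficit D₀ = C_s − DO₀ = 8.40 − 6.094 = 2.306 mg/L.
D(1.72) = [0.288×28.57/(1.07−0.288)](e^(−0.288×1.72) − e^(−1.07×1.72)) + 2.306 e^(−1.07×1.72)
= 10.52 × (0.6094 − 0.1588) + 2.306 × 0.1588 = 5.106 mg/L.
DO = 8.40 − 5.106 = 3.294 mg/L.

DO ≈ 3.29 mg/L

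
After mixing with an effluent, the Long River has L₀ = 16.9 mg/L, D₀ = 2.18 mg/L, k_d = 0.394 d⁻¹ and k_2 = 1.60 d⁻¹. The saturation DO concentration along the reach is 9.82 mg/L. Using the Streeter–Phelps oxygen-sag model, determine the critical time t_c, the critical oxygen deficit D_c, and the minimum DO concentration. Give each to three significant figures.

t_c ≈ 0.746 d; D_c ≈ 3.10 mg/L; min DO ≈ 6.72 mg/L

At the critical point dD/dt = 0, so k_d L₀ e^(−k_d t) = k_2 D. Substituting D(t) from the Streeter–Phelps equation and solving for t gives
t_c = ln[(k_2/k_d)(1 − D₀(k_2−k_d)/(k_d L₀))] / (k_2−k_d).
Here k_2−k_d = 1.206 d⁻¹ and 1 − D₀(k_2−k_d)/(k_d L₀) = 1 − 2.18×1.206/(0.394×16.9) = 0.6052, so
t_c = ln(4.061 × 0.6052) / 1.206 = 0.8991 / 1.206 = 0.7456 d.
D_c = (k_d/k_2) L₀ e^(−k_d t_c) = (0.394/1.60) × 16.9 × e^(−0.394×0.7456) = 0.2462 × 16.9 × 0.7455 = 3.102 mg/L.
Minimum DO = C_s − D_c = 9.82 − 3.102 = 6.718 mg/L.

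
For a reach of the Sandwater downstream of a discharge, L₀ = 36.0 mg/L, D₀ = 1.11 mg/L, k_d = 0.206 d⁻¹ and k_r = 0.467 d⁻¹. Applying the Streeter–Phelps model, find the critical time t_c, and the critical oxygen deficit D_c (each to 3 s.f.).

At the critical point dD/dt = 0, so k_d L₀ e^(−k_d t) = k_r D. Substituting D(t) from the Streeter–Phelps equation and solving for t gives
t_c = ln[(k_r/k_d)(1 − D₀(k_r−k_d)/(k_d L₀))] / (k_r−k_d).
Here k_r−k_d = 0.2610 d⁻¹ and 1 − D₀(k_r−k_d)/(k_d L₀) = 1 − 1.11×0.2610/(0.206×36.0) = 0.9609, so
t_c = ln(2.267 × 0.9609) / 0.2610 = 0.7786 / 0.2610 = 2.983 d.
D_c = (k_d/k_r) L₀ e^(−k_d t_c) = (0.206/0.467) × 36.0 × e^(−0.206×2.983) = 0.4411 × 36.0 × 0.5409 = 8.589 mg/L.

t_c ≈ 2.98 d; D_c ≈ 8.59 mg/L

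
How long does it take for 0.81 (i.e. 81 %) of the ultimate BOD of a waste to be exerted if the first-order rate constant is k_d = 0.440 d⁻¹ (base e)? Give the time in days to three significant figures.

y/L₀ = 1 − e^(−k_d t) = 0.81 ⇒ e^(−k_d t) = 0.190
t = −ln(0.190) / 0.440 = 1.661 / 0.440 = 3.774 d.

t ≈ 3.77 d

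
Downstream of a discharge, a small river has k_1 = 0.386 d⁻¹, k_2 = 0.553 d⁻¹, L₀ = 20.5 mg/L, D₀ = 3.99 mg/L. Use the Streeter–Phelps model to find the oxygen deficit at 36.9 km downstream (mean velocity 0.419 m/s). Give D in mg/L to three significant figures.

Travel time t = x/v = 36.9 km / (0.419 m/s) = 36900 m / 0.419 m/s = 88070 s = 1.019 d.
k_1 L₀/(k_2−k_1) = 0.386×20.5/(0.553−0.386) = 7.913/0.1670 = 47.38 mg/L.
e^(−k_1 t) = e^(−0.386×1.019) = 0.6747; e^(−k_2 t) = e^(−0.553×1.019) = 0.5691.
D = 47.38 × (0.6747 − 0.5691) + 3.99 × 0.5691 = 5.004 + 2.271 = 7.275 mg/L.

D ≈ 7.27 mg/L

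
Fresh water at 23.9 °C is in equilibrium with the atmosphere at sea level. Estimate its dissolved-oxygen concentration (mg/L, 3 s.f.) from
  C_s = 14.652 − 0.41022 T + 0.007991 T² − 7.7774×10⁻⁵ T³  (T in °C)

C_s = 14.652 − 0.41022×23.9 + 0.007991×23.9² − 7.7774×10⁻⁵×23.9³ = 8.351 mg/L.

C_s ≈ 8.35 mg/L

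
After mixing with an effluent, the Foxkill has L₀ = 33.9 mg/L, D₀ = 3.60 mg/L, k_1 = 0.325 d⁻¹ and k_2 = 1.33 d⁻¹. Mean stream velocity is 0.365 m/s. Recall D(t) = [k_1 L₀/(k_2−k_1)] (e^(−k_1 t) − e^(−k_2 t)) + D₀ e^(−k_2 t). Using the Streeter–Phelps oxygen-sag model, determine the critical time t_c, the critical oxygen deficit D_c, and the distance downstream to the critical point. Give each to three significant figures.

t_c ≈ 1.01 d; D_c ≈ 5.97 mg/L; x_c ≈ 31.7 km

With k_2/k_1 = 4.092 and 1 − D₀(k_2−k_1)/(k_1 L₀) = 0.6716,
t_c = ln(4.092 × 0.6716) / (1.33 − 0.325) = ln(2.748) / 1.005 = 1.011/1.005 = 1.006 d.
L(t_c) = L₀ e^(−k_1 t_c) = 33.9 × 0.7211 = 24.45 mg/L, and at the critical point k_2 D_c = k_1 L, so D_c = (0.325/1.33) × 24.45 = 5.974 mg/L.
x_c = v t_c = 0.365 m/s × 1.006 d × 86400 s/d = 31730 m ≈ 31.7 km.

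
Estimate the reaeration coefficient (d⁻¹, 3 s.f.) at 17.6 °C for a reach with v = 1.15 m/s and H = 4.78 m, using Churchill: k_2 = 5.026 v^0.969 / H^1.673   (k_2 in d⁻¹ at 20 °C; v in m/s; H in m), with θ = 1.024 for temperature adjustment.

k_2(20) = 5.026 × 1.15^0.969 / 4.78^1.673 = 5.026 × 1.145 / 13.70 = 0.4201 d⁻¹.
k_2(17.6) = 0.4201 × 1.024^(17.6−20) = 0.4201 × 0.9447 = 0.3969 d⁻¹.

k_2 ≈ 0.397 d⁻¹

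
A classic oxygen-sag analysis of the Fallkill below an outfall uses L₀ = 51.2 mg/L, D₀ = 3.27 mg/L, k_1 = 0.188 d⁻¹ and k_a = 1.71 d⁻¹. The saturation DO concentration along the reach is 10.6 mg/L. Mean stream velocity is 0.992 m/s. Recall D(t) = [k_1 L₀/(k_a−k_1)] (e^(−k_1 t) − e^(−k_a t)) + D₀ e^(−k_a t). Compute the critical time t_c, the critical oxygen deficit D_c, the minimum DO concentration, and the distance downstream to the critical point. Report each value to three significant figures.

At the critical point dD/dt = 0, so k_1 L₀ e^(−k_1 t) = k_a D. Substituting D(t) from the Streeter–Phelps equation and solving for t gives
t_c = ln[(k_a/k_1)(1 − D₀(k_a−k_1)/(k_1 L₀))] / (k_a−k_1).
Here k_a−k_1 = 1.522 d⁻¹ and 1 − D₀(k_a−k_1)/(k_1 L₀) = 1 − 3.27×1.522/(0.188×51.2) = 0.4829, so
t_c = ln(9.096 × 0.4829) / 1.522 = 1.480 / 1.522 = 0.9724 d.
L(t_c) = L₀ e^(−k_1 t_c) = 51.2 × 0.8329 = 42.65 mg/L, and at the critical point k_a D_c = k_1 L, so D_c = (0.188/1.71) × 42.65 = 4.689 mg/L.
Minimum DO = C_s − D_c = 10.6 − 4.689 = 5.911 mg/L.
x_c = v t_c = 0.992 m/s × 0.9724 d × 86400 s/d = 83340 m ≈ 83.3 km.

t_c ≈ 0.972 d; D_c ≈ 4.69 mg/L; min DO ≈ 5.91 mg/L; x_c ≈ 83.3 km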